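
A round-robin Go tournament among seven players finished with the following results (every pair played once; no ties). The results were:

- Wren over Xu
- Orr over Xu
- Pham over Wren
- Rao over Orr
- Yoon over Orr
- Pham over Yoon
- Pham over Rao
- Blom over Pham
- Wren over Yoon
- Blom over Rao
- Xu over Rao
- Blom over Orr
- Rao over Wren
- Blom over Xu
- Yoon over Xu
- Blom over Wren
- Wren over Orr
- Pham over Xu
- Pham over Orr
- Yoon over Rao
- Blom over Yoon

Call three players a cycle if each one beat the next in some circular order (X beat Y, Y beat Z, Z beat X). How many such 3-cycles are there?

Win totals: Rao 2, Wren 3, Orr 1, Yoon 3, Pham 5, Blom 6, Xu 1.
A player with w wins dominates both others in C(w,2) triples; summing gives 1 + 3 + 0 + 3 + 10 + 15 + 0 = 32 transitive triples.
Total triples C(7,3) = 35, so cyclic triples = 35 − 32 = 3.

3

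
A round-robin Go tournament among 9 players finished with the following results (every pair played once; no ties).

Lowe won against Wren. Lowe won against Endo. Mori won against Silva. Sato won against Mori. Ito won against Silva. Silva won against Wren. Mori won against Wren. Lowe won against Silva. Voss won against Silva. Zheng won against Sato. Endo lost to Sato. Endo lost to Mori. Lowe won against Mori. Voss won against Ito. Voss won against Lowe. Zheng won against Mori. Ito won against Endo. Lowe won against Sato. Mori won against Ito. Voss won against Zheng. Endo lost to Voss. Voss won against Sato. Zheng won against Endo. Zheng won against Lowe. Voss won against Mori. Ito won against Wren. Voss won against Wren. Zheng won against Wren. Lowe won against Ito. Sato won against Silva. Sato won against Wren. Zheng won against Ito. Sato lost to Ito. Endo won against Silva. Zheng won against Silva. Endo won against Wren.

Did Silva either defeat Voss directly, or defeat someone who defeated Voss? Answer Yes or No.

Silva did not beat Voss directly.
Silva beat Wren, but each of them lost to Voss. No two-step path.

No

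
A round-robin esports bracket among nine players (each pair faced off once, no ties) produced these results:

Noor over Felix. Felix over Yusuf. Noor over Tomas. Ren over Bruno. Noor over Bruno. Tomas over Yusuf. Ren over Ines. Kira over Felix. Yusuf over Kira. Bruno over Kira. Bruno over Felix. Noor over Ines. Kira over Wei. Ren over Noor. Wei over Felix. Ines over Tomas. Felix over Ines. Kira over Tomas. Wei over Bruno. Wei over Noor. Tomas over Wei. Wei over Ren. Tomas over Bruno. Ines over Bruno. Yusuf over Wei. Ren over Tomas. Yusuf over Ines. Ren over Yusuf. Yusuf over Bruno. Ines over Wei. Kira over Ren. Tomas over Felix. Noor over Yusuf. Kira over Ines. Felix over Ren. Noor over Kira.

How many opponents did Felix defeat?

3

Felix's results: beat Ren, Ines, Yusuf; lost to Wei, Kira, Tomas, Noor, Bruno.
That is 3 wins.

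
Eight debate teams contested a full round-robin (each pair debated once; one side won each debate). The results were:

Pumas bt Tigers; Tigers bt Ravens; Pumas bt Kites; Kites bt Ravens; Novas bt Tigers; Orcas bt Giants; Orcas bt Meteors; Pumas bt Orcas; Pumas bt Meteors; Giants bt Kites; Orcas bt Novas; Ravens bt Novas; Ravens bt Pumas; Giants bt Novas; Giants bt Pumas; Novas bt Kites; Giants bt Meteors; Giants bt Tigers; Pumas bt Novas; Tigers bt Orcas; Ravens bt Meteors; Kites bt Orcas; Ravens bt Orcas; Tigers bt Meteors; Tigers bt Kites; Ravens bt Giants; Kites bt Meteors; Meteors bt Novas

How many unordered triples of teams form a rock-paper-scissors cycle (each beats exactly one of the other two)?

13

Win totals: Ravens 5, Novas 2, Pumas 5, Orcas 3, Kites 3, Giants 5, Tigers 4, Meteors 1.
A team with w wins dominates both others in C(w,2) triples; summing gives 10 + 1 + 10 + 3 + 3 + 10 + 6 + 0 = 43 transitive triples.
Total triples C(8,3) = 56, so cyclic triples = 56 − 43 = 13.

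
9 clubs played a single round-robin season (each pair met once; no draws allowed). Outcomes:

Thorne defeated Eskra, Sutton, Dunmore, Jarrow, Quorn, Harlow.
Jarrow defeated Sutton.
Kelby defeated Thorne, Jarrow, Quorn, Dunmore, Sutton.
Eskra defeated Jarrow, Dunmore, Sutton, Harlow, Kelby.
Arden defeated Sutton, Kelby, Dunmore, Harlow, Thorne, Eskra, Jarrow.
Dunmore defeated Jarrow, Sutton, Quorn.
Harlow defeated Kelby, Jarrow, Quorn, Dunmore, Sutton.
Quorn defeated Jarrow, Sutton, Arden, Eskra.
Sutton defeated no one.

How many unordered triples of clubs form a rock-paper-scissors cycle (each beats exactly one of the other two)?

9

Win totals: Harlow 5, Eskra 5, Jarrow 1, Thorne 6, Quorn 4, Sutton 0, Kelby 5, Dunmore 3, Arden 7.
A club with w wins dominates both others in C(w,2) triples; summing gives 10 + 10 + 0 + 15 + 6 + 0 + 10 + 3 + 21 = 75 transitive triples.
Total triples C(9,3) = 84, so cyclic triples = 84 − 75 = 9.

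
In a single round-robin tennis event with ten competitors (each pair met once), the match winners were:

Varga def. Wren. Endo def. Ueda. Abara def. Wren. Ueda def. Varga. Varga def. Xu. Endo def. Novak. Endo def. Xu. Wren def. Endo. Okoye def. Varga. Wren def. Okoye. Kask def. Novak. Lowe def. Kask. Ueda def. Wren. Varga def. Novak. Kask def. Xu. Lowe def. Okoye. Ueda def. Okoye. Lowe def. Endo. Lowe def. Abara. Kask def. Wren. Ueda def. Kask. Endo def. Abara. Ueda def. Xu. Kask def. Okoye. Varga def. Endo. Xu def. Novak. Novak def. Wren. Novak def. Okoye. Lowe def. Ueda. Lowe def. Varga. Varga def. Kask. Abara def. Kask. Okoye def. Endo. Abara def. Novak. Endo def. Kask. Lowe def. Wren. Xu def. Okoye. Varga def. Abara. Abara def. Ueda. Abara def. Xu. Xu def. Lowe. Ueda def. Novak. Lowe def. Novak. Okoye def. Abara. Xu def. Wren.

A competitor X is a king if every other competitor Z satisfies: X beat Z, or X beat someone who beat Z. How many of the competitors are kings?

6

Endo reaches everyone (king).
Ueda reaches everyone (king).
Abara reaches everyone (king).
Varga reaches everyone (king).
Wren cannot reach Lowe in two steps.
Xu reaches everyone (king).
Novak cannot reach Ueda, Xu, Lowe, Kask in two steps.
Lowe reaches everyone (king).
Okoye cannot reach Lowe in two steps.
Kask cannot reach Ueda in two steps.
Kings: Endo, Ueda, Abara, Varga, Xu, Lowe — 6.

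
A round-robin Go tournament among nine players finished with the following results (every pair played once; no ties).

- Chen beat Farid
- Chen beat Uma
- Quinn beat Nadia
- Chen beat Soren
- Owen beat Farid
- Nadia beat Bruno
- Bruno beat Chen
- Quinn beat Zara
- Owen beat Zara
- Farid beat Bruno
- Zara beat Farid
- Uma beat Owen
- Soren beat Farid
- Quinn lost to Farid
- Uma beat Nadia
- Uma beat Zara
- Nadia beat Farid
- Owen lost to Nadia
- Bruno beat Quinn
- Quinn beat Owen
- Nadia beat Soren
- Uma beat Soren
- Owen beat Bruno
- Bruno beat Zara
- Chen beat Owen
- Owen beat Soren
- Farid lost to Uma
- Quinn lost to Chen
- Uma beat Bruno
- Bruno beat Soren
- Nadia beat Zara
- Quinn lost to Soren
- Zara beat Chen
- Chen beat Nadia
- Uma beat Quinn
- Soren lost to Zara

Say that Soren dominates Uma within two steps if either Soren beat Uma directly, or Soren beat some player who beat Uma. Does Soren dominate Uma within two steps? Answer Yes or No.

Soren did not beat Uma directly.
Soren beat Farid, Quinn, but each of them lost to Uma. No two-step path.

No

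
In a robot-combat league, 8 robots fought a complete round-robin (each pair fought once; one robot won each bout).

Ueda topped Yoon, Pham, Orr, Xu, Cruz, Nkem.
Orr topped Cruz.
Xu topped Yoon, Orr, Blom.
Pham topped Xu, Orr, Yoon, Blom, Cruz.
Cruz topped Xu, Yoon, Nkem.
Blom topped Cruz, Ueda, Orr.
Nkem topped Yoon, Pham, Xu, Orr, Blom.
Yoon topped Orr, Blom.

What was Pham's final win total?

5

Pham's results: beat Yoon, Cruz, Orr, Xu, Blom; lost to Ueda, Nkem.
That is 5 wins.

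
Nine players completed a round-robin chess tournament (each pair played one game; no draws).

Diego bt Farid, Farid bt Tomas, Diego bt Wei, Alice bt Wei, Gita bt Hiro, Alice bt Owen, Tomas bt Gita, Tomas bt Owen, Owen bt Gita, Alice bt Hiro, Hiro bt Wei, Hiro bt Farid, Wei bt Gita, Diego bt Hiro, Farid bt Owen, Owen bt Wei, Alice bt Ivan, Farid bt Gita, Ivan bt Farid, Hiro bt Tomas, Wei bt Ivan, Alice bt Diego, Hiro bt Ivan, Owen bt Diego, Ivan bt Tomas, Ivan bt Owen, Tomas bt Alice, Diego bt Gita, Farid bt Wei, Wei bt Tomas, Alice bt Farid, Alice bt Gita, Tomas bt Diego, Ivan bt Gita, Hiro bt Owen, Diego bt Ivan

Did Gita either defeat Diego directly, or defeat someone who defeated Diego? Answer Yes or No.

Gita did not beat Diego directly.
Gita beat Hiro, but each of them lost to Diego. No two-step path.

No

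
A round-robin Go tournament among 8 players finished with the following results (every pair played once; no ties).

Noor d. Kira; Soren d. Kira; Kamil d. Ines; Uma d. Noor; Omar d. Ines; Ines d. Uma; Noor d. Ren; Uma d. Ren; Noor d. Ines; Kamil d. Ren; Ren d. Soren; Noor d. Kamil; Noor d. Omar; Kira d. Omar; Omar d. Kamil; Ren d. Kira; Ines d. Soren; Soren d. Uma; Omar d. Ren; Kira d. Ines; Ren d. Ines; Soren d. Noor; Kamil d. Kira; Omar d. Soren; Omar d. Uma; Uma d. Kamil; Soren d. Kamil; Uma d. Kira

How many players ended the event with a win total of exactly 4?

2

Win totals: Kamil 3, Uma 4, Ines 2, Ren 3, Soren 4, Omar 5, Noor 5, Kira 2.
Exactly 4: Uma, Soren — 2 players.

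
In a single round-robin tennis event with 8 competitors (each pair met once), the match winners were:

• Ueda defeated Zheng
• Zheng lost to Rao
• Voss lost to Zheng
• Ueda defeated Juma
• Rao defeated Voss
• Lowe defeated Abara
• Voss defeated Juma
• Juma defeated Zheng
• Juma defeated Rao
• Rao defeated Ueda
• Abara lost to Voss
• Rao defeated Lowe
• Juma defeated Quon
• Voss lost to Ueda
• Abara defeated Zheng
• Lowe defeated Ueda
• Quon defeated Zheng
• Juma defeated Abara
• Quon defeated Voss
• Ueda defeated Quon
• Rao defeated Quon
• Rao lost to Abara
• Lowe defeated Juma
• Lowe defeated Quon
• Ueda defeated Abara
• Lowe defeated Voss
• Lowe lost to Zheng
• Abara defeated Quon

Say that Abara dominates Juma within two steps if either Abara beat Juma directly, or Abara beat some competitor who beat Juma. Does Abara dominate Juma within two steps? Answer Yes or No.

No

Abara did not beat Juma directly.
Abara beat Rao, Quon, Zheng, but each of them lost to Juma. No two-step path.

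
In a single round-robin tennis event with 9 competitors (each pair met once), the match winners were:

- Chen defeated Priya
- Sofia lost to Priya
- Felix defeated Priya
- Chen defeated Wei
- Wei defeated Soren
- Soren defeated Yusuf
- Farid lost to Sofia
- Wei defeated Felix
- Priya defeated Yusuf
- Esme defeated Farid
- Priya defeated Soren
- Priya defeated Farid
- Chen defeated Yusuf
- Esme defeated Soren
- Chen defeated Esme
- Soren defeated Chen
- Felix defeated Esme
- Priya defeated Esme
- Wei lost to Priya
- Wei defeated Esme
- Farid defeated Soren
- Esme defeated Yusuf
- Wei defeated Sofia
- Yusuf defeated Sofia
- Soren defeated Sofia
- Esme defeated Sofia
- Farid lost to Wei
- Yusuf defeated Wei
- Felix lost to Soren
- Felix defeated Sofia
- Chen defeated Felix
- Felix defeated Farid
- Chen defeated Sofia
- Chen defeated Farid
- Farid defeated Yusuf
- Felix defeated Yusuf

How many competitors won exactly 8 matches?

Win totals: Farid 2, Soren 4, Chen 7, Felix 5, Wei 5, Sofia 1, Yusuf 2, Esme 4, Priya 6.
No competitor has exactly 8 wins.

0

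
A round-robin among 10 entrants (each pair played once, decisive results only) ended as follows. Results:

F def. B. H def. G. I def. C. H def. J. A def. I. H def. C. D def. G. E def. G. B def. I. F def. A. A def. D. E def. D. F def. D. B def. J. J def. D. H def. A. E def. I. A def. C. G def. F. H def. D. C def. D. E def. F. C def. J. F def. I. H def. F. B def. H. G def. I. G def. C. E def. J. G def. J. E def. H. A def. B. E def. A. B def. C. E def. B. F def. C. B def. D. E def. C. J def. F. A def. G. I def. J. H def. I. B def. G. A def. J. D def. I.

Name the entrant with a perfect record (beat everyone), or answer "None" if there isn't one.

E

E has 9 wins out of 9 opponents — a perfect record.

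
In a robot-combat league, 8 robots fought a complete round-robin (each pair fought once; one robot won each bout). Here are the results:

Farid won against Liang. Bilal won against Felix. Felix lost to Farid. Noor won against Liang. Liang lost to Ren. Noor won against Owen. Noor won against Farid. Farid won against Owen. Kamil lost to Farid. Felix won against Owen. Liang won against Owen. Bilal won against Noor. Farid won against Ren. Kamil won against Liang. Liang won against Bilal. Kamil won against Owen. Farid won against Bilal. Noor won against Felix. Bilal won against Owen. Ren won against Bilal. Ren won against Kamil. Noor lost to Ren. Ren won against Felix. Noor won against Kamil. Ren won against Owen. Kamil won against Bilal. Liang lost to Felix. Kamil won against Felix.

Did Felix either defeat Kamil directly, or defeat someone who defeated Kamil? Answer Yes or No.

No

Felix did not beat Kamil directly.
Felix beat Owen, Liang, but each of them lost to Kamil. No two-step path.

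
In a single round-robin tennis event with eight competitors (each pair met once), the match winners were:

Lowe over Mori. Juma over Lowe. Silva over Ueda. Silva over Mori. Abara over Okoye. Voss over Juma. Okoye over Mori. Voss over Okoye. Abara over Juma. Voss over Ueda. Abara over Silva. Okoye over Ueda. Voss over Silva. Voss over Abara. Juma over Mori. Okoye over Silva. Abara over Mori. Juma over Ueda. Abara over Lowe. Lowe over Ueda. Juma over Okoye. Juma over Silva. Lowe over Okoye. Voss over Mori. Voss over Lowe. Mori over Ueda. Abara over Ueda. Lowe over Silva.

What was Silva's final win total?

Silva's results: beat Mori, Ueda; lost to Lowe, Okoye, Juma, Voss, Abara.
That is 2 wins.

2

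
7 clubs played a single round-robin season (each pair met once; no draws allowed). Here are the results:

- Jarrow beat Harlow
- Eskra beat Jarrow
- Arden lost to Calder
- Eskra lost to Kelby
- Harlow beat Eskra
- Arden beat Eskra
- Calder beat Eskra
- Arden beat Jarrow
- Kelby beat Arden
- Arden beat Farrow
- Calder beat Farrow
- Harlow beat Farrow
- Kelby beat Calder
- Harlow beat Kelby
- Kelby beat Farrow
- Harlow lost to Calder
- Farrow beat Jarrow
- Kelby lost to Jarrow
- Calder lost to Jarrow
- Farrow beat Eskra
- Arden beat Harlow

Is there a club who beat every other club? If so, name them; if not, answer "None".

Highest win total is Kelby with 4 (out of 6 possible).
Kelby lost to Jarrow, Harlow, so no club went undefeated.

None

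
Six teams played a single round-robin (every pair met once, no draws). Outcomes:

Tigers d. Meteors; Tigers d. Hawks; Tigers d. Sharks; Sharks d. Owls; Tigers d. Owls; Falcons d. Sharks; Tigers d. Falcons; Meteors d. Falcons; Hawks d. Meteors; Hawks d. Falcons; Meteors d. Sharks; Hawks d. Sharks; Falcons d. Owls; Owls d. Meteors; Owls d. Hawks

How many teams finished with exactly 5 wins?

Win totals: Owls 2, Meteors 2, Sharks 1, Falcons 2, Tigers 5, Hawks 3.
Exactly 5: Tigers — 1 team.

1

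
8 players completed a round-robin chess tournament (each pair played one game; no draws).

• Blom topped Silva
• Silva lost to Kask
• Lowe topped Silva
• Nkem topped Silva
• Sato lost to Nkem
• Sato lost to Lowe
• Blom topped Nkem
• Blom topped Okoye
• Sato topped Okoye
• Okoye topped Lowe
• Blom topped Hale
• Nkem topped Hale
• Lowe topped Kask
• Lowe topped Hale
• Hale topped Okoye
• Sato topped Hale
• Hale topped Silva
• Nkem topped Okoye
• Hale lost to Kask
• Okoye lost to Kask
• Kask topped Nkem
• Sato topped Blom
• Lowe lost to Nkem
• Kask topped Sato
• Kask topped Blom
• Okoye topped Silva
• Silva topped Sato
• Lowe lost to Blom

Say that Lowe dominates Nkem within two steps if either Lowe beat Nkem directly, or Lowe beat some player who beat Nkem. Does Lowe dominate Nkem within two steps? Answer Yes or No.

Yes

Lowe did not beat Nkem directly.
Lowe beat Sato, Hale, Silva, Kask. Of those, Kask beat Nkem.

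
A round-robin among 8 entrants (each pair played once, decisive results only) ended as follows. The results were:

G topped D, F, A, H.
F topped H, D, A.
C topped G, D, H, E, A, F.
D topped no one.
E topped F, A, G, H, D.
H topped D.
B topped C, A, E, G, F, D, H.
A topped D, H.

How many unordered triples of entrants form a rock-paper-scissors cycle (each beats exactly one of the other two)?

0

Win totals: A 2, B 7, C 6, D 0, E 5, F 3, G 4, H 1.
An entrant with w wins dominates both others in C(w,2) triples; summing gives 1 + 21 + 15 + 0 + 10 + 3 + 6 + 0 = 56 transitive triples.
Total triples C(8,3) = 56, so cyclic triples = 56 − 56 = 0.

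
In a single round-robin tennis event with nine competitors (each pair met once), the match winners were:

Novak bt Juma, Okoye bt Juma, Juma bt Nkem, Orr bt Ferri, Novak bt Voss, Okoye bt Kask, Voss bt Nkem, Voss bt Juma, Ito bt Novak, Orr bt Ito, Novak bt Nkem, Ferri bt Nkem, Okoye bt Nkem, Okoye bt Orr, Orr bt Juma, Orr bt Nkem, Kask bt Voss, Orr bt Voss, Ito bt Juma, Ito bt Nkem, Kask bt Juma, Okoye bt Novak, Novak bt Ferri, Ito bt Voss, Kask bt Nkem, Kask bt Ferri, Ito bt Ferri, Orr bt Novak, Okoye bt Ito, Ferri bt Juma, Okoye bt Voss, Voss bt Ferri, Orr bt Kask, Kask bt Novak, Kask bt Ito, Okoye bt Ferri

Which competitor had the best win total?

Win totals: Voss 3, Okoye 8, Ferri 2, Nkem 0, Ito 5, Orr 7, Novak 4, Juma 1, Kask 6.
Okoye leads with 8 wins (next highest: 7).

Okoye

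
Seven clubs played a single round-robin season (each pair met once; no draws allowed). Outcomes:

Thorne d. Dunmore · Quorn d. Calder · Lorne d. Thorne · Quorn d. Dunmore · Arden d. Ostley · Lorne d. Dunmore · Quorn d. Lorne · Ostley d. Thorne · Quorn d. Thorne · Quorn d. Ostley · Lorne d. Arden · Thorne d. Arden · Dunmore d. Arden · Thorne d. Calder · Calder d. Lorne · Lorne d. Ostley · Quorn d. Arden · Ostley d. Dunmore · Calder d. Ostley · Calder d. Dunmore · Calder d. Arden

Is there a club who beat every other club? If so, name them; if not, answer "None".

Quorn

Quorn has 6 wins out of 6 opponents — a perfect record.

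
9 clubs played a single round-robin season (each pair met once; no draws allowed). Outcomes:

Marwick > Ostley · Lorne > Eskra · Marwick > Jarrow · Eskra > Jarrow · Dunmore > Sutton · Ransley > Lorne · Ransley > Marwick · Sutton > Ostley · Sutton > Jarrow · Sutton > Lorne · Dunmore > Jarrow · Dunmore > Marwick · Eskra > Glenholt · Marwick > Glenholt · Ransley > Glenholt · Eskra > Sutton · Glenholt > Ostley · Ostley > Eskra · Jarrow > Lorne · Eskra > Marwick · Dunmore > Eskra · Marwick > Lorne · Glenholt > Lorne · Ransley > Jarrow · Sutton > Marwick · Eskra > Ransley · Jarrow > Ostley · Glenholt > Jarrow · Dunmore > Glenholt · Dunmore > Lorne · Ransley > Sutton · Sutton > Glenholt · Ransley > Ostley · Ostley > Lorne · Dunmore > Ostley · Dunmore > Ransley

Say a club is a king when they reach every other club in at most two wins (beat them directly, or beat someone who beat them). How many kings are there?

1

Ostley cannot reach Dunmore in two steps.
Jarrow cannot reach Dunmore, Marwick, Glenholt, Ransley, Sutton in two steps.
Lorne cannot reach Ostley, Dunmore in two steps.
Dunmore reaches everyone (king).
Marwick cannot reach Dunmore, Ransley, Sutton in two steps.
Glenholt cannot reach Dunmore, Marwick, Ransley, Sutton in two steps.
Ransley cannot reach Dunmore in two steps.
Sutton cannot reach Dunmore, Ransley in two steps.
Eskra cannot reach Dunmore in two steps.
Kings: Dunmore — 1.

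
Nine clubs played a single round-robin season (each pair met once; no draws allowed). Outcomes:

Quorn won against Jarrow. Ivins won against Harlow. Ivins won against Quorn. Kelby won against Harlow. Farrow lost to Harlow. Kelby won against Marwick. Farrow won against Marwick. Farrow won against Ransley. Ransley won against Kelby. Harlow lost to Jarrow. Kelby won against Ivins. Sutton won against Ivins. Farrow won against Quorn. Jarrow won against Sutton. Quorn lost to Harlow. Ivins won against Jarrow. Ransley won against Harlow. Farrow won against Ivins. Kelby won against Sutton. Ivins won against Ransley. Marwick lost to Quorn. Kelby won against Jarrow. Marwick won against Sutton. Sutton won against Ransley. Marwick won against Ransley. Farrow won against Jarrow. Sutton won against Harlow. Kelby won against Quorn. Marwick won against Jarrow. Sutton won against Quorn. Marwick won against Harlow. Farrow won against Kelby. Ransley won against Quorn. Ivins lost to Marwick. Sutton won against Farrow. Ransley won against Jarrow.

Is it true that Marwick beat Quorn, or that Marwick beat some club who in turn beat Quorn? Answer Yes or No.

Yes

Marwick did not beat Quorn directly.
Marwick beat Harlow, Sutton, Jarrow, Ivins, Ransley. Of those, Harlow beat Quorn.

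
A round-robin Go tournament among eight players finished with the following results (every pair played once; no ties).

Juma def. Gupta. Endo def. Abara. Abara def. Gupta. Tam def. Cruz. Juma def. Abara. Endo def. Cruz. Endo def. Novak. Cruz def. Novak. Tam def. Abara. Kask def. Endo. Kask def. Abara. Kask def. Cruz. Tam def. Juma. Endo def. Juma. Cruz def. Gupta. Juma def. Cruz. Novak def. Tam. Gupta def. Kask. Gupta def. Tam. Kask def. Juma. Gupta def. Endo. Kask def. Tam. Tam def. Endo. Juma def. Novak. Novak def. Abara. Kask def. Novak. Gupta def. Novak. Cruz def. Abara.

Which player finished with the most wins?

Win totals: Endo 4, Cruz 3, Juma 4, Novak 2, Gupta 4, Tam 4, Abara 1, Kask 6.
Kask leads with 6 wins (next highest: 4).

Kask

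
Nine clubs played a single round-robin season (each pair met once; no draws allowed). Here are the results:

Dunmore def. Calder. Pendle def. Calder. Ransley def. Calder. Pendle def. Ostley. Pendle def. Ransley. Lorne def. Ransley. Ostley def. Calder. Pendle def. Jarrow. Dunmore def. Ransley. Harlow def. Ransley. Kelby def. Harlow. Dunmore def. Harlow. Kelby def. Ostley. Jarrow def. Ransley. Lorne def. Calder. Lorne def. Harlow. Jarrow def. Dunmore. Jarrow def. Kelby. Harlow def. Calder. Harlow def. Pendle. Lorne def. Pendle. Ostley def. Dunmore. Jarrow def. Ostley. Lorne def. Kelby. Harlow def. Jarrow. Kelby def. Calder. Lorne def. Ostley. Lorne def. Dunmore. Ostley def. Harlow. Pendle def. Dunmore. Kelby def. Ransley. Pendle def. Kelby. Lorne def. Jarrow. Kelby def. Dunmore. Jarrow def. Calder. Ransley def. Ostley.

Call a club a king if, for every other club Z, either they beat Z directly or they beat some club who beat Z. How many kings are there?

Ransley cannot reach Jarrow, Pendle, Kelby, Lorne in two steps.
Jarrow cannot reach Pendle, Lorne in two steps.
Pendle cannot reach Lorne in two steps.
Calder cannot reach Ransley, Jarrow, Pendle, Ostley, Kelby, Harlow, Dunmore, Lorne in two steps.
Ostley cannot reach Kelby, Lorne in two steps.
Kelby cannot reach Lorne in two steps.
Harlow cannot reach Lorne in two steps.
Dunmore cannot reach Kelby, Lorne in two steps.
Lorne reaches everyone (king).
Kings: Lorne — 1.

1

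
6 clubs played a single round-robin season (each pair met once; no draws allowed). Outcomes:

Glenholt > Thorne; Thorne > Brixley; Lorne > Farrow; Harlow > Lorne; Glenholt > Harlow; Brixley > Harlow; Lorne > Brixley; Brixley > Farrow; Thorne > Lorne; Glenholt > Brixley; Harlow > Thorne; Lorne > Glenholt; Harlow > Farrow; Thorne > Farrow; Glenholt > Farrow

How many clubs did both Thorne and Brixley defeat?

1

Thorne beat: Lorne, Brixley, Farrow.
Brixley beat: Harlow, Farrow.
Both beat: Farrow — 1.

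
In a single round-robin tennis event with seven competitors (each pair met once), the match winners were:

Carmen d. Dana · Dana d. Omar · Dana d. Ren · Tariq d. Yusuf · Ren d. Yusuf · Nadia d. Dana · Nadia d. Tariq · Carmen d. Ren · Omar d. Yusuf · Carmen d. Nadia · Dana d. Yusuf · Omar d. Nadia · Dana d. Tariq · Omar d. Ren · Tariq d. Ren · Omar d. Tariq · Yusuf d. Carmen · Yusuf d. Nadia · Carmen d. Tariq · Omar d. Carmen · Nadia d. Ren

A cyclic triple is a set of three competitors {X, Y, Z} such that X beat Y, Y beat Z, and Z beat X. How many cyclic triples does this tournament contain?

8

Win totals: Yusuf 2, Ren 1, Dana 4, Carmen 4, Omar 5, Nadia 3, Tariq 2.
A competitor with w wins dominates both others in C(w,2) triples; summing gives 1 + 0 + 6 + 6 + 10 + 3 + 1 = 27 transitive triples.
Total triples C(7,3) = 35, so cyclic triples = 35 − 27 = 8.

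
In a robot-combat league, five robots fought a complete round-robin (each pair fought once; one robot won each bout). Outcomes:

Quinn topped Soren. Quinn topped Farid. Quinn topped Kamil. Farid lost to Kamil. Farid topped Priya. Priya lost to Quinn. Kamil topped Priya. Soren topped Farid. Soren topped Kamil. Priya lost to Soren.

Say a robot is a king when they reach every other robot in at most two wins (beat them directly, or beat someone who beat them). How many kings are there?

1

Kamil cannot reach Soren, Quinn in two steps.
Soren cannot reach Quinn in two steps.
Quinn reaches everyone (king).
Farid cannot reach Kamil, Soren, Quinn in two steps.
Priya cannot reach Kamil, Soren, Quinn, Farid in two steps.
Kings: Quinn — 1.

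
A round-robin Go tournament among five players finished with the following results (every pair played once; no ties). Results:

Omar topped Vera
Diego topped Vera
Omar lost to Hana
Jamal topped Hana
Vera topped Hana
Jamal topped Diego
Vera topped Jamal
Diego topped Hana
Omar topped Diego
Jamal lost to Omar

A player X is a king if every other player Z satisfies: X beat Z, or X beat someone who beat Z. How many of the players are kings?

5

Jamal reaches everyone (king).
Vera reaches everyone (king).
Diego reaches everyone (king).
Hana reaches everyone (king).
Omar reaches everyone (king).
Kings: Jamal, Vera, Diego, Hana, Omar — 5.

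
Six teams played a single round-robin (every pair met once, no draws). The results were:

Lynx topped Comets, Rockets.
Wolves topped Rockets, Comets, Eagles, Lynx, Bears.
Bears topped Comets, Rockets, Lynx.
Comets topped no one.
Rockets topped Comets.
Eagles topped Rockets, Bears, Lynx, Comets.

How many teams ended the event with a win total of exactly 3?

Win totals: Bears 3, Eagles 4, Rockets 1, Wolves 5, Lynx 2, Comets 0.
Exactly 3: Bears — 1 team.

1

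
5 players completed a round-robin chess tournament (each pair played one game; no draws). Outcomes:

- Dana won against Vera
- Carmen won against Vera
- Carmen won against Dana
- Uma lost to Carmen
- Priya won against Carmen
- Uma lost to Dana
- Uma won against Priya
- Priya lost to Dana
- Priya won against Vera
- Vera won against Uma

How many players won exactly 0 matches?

0

Win totals: Carmen 3, Uma 1, Dana 3, Priya 2, Vera 1.
No player has exactly 0 wins.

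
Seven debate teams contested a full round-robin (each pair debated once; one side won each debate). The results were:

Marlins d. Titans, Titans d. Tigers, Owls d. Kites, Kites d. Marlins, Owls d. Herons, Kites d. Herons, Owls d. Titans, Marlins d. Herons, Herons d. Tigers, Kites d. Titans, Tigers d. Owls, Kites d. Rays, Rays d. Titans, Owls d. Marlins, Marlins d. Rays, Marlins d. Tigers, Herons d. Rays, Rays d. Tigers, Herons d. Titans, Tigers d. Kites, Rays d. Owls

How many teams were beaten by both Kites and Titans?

0

Kites beat: Rays, Herons, Titans, Marlins.
Titans beat: Tigers.
No one was beaten by both.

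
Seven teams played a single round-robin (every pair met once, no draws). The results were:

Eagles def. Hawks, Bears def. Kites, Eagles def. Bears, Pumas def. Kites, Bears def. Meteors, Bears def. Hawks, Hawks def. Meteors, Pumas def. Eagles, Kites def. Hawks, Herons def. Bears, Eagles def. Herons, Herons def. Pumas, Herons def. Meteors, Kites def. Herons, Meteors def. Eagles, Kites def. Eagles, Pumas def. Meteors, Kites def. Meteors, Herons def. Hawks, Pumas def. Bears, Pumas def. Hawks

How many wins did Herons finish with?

4

Herons' results: beat Pumas, Bears, Hawks, Meteors; lost to Kites, Eagles.
That is 4 wins.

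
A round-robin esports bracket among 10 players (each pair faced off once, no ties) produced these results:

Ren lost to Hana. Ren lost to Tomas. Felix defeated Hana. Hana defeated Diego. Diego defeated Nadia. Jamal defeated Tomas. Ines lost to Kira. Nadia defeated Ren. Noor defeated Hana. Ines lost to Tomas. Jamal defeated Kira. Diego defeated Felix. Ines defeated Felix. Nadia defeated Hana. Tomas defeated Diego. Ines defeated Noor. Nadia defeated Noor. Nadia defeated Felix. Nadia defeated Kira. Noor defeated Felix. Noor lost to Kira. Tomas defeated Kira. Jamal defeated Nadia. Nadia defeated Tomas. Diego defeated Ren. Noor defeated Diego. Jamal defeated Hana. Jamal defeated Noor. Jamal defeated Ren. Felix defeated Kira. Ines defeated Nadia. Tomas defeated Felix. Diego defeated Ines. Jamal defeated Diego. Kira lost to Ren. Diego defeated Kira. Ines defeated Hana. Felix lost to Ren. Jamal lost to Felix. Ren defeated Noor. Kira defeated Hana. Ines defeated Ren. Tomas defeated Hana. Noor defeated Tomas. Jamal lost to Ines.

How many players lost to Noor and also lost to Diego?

1

Noor beat: Hana, Felix, Tomas, Diego.
Diego beat: Nadia, Felix, Ines, Kira, Ren.
Both beat: Felix — 1.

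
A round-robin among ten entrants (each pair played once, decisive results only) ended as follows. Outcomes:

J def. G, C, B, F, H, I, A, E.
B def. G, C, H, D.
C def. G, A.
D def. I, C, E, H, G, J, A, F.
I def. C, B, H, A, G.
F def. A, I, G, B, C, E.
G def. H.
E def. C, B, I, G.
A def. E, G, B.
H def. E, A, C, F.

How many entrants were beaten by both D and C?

D beat: A, C, E, F, G, H, I, J.
C beat: A, G.
Both beat: A, G — 2.

2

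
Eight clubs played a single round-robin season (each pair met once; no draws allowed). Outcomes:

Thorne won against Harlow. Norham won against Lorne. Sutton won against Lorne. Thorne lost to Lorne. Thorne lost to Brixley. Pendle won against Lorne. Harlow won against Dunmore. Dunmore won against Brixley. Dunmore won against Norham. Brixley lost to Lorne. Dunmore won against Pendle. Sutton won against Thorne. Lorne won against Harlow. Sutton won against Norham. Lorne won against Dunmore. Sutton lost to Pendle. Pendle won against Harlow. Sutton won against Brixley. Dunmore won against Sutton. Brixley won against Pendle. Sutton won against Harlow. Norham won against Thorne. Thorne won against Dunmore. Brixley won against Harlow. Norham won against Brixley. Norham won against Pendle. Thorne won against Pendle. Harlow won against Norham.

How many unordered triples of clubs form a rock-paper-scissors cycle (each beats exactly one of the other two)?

18

Win totals: Sutton 5, Thorne 3, Brixley 3, Lorne 4, Harlow 2, Dunmore 4, Norham 4, Pendle 3.
A club with w wins dominates both others in C(w,2) triples; summing gives 10 + 3 + 3 + 6 + 1 + 6 + 6 + 3 = 38 transitive triples.
Total triples C(8,3) = 56, so cyclic triples = 56 − 38 = 18.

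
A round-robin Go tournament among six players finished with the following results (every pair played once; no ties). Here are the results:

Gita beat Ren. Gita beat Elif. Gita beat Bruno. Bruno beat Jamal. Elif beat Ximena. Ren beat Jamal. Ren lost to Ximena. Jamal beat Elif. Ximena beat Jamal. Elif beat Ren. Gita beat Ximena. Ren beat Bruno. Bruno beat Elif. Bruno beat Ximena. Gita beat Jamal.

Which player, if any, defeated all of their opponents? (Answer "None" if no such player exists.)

Gita has 5 wins out of 5 opponents — a perfect record.

Gita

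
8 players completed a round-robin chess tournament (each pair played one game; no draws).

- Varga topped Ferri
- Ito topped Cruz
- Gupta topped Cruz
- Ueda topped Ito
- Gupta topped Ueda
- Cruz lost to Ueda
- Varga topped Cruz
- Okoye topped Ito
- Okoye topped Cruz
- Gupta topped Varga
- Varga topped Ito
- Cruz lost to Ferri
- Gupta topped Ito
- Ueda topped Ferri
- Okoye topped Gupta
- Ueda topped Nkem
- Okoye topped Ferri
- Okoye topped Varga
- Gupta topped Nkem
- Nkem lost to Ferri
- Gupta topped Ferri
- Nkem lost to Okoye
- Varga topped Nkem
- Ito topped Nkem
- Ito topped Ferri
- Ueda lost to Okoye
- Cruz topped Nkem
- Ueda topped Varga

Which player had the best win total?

Win totals: Ito 3, Ferri 2, Cruz 1, Varga 4, Gupta 6, Nkem 0, Ueda 5, Okoye 7.
Okoye leads with 7 wins (next highest: 6).

Okoye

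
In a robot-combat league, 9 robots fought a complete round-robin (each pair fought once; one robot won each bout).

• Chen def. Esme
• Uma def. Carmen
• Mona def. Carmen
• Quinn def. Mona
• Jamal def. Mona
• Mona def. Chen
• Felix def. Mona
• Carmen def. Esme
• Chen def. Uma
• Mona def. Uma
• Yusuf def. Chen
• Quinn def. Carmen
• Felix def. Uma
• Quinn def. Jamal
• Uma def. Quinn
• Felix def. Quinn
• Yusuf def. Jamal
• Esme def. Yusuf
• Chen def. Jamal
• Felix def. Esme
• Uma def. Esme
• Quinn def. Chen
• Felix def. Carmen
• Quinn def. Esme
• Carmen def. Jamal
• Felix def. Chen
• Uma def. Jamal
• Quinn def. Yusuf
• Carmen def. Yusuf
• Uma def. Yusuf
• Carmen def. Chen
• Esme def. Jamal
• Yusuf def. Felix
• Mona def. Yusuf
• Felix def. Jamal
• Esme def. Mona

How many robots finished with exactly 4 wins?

Win totals: Yusuf 3, Uma 5, Carmen 4, Felix 7, Chen 3, Jamal 1, Esme 3, Mona 4, Quinn 6.
Exactly 4: Carmen, Mona — 2 robots.

2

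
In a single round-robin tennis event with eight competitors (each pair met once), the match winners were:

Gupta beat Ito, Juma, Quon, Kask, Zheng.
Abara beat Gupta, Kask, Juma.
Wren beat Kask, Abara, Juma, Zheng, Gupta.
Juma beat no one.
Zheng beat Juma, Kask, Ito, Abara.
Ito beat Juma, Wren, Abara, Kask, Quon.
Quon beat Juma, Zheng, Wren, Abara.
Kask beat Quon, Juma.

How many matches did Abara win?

Abara's results: beat Gupta, Kask, Juma; lost to Zheng, Wren, Quon, Ito.
That is 3 wins.

3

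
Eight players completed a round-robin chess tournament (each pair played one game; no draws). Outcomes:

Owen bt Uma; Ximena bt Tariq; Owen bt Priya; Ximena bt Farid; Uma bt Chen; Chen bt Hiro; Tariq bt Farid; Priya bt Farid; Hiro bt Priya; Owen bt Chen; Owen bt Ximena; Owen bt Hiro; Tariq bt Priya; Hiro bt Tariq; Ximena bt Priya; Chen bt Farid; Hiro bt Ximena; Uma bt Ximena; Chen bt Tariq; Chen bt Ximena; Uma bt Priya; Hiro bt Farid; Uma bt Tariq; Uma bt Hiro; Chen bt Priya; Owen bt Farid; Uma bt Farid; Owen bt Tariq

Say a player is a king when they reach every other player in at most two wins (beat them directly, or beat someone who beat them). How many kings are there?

1

Ximena cannot reach Owen, Chen, Hiro, Uma in two steps.
Owen reaches everyone (king).
Chen cannot reach Owen, Uma in two steps.
Priya cannot reach Ximena, Owen, Chen, Hiro, Tariq, Uma in two steps.
Farid cannot reach Ximena, Owen, Chen, Priya, Hiro, Tariq, Uma in two steps.
Hiro cannot reach Owen, Chen, Uma in two steps.
Tariq cannot reach Ximena, Owen, Chen, Hiro, Uma in two steps.
Uma cannot reach Owen in two steps.
Kings: Owen — 1.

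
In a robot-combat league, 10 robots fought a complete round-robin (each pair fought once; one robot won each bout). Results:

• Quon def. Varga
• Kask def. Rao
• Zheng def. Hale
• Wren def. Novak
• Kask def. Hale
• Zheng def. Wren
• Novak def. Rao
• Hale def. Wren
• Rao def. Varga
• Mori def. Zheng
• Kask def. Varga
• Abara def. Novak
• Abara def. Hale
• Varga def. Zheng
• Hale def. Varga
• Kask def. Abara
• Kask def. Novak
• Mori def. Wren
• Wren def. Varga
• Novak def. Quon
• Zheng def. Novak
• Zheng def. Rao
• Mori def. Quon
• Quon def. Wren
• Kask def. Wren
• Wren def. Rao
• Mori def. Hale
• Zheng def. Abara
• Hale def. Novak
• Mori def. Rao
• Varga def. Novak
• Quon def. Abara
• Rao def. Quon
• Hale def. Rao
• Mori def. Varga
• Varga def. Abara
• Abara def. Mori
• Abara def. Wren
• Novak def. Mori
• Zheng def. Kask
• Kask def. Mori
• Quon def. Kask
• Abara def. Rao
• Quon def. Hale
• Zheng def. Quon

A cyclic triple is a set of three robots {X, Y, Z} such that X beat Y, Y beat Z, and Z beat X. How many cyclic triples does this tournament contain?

Win totals: Quon 5, Mori 6, Wren 3, Novak 3, Kask 7, Hale 4, Varga 3, Zheng 7, Abara 5, Rao 2.
A robot with w wins dominates both others in C(w,2) triples; summing gives 10 + 15 + 3 + 3 + 21 + 6 + 3 + 21 + 10 + 1 = 93 transitive triples.
Total triples C(10,3) = 120, so cyclic triples = 120 − 93 = 27.

27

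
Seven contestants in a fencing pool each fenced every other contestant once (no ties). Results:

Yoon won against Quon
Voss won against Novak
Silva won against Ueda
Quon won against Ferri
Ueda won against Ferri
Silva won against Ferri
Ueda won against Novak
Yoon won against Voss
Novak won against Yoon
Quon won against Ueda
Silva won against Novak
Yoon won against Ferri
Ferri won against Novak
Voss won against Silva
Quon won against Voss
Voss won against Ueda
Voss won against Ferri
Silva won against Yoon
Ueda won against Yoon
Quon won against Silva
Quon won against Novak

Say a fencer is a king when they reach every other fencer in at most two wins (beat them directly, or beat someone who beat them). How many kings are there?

Yoon reaches everyone (king).
Ueda cannot reach Silva in two steps.
Quon reaches everyone (king).
Novak cannot reach Ueda, Silva in two steps.
Silva reaches everyone (king).
Voss cannot reach Quon in two steps.
Ferri cannot reach Ueda, Quon, Silva, Voss in two steps.
Kings: Yoon, Quon, Silva — 3.

3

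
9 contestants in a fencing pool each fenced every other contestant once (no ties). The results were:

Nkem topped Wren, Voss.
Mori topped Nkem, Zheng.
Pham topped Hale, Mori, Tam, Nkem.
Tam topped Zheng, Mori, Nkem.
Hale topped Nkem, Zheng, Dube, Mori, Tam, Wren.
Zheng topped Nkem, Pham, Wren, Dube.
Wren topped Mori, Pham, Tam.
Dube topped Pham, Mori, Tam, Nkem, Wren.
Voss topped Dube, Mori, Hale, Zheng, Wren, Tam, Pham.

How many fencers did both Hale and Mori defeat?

Hale beat: Zheng, Dube, Mori, Nkem, Wren, Tam.
Mori beat: Zheng, Nkem.
Both beat: Zheng, Nkem — 2.

2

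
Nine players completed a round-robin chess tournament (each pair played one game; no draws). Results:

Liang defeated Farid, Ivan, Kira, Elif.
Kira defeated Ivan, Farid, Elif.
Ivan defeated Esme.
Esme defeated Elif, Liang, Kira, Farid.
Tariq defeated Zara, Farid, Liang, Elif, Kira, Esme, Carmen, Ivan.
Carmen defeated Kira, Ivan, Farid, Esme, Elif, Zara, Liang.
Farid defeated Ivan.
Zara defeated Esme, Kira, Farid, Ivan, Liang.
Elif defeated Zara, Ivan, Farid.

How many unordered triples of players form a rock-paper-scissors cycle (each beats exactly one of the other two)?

7

Win totals: Carmen 7, Ivan 1, Elif 3, Zara 5, Farid 1, Esme 4, Liang 4, Tariq 8, Kira 3.
A player with w wins dominates both others in C(w,2) triples; summing gives 21 + 0 + 3 + 10 + 0 + 6 + 6 + 28 + 3 = 77 transitive triples.
Total triples C(9,3) = 84, so cyclic triples = 84 − 77 = 7.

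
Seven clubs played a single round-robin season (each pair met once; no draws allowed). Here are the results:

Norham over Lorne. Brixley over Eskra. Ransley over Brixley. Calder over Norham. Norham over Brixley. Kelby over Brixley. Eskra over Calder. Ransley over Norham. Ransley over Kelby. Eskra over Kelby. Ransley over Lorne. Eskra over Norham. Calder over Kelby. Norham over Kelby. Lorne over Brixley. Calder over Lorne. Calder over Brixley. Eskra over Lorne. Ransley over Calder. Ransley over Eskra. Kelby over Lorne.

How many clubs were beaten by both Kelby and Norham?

2

Kelby beat: Lorne, Brixley.
Norham beat: Kelby, Lorne, Brixley.
Both beat: Lorne, Brixley — 2.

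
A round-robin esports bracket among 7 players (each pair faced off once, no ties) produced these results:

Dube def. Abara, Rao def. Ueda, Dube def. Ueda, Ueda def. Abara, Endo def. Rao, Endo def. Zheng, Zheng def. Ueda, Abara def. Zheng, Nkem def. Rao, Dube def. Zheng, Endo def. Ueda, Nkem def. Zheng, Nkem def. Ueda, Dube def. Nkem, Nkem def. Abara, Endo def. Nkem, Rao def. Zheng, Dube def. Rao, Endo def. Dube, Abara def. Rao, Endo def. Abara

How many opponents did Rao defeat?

Rao's results: beat Zheng, Ueda; lost to Endo, Dube, Abara, Nkem.
That is 2 wins.

2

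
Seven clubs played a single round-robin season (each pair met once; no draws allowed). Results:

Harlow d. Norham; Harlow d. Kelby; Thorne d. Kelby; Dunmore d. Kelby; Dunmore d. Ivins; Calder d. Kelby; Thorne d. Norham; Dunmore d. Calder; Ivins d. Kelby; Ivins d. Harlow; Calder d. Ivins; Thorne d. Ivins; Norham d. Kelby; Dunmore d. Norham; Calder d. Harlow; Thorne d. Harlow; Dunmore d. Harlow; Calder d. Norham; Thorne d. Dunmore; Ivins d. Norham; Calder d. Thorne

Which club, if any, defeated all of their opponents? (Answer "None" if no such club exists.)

None

Highest win total is Thorne with 5 (out of 6 possible).
Thorne lost to Calder, so no club went undefeated.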